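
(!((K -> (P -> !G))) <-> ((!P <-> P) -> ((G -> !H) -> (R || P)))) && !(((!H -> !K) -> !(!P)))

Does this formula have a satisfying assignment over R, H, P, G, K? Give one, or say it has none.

The formula is unsatisfiable.

Case P = True: the conjunct !(((!H -> !K) -> !(!P))) becomes !(((!H -> !K) -> True)) = False.
Case P = False: the conjunct !((K -> (P -> !G))) <-> ((!P <-> P) -> ((G -> !H) -> (R || P))) becomes !True <-> (False -> ((G -> !H) -> R)) = False.
Both cases fail — unsatisfiable.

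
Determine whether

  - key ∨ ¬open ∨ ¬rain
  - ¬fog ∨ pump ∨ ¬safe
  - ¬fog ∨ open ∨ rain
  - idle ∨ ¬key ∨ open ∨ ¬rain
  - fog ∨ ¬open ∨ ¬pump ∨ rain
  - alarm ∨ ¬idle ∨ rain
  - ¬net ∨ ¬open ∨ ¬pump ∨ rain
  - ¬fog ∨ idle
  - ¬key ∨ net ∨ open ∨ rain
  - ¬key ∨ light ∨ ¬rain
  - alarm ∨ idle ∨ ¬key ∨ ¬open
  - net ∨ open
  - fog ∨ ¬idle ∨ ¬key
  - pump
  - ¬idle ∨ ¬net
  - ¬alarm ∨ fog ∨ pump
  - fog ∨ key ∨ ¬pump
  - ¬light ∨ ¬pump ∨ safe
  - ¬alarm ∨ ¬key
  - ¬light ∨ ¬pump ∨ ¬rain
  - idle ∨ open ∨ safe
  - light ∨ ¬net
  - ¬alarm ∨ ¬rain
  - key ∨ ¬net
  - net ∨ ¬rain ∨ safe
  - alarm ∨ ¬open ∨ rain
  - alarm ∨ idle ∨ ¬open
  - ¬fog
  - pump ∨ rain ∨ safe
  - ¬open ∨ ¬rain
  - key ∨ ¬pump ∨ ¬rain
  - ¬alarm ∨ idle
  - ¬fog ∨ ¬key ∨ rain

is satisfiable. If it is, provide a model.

Unit clause (pump) forces pump = True.
Unit clause (¬fog) forces fog = False.
In (fog ∨ key ∨ ¬pump) only key is left, so key = True.
In (¬alarm ∨ ¬key) only ¬alarm is left, so alarm = False.
In (fog ∨ ¬idle ∨ ¬key) only ¬idle is left, so idle = False.
In (alarm ∨ idle ∨ ¬open) only ¬open is left, so open = False.
In (idle ∨ ¬key ∨ open ∨ ¬rain) only ¬rain is left, so rain = False.
In (¬key ∨ net ∨ open ∨ rain) only net is left, so net = True.
In (idle ∨ open ∨ safe) only safe is left, so safe = True.
In (light ∨ ¬net) only light is left, so light = True.
All clauses satisfied.

open: False, fog: False, safe: True, net: True, key: True, pump: True, rain: False, light: True, alarm: False, idle: False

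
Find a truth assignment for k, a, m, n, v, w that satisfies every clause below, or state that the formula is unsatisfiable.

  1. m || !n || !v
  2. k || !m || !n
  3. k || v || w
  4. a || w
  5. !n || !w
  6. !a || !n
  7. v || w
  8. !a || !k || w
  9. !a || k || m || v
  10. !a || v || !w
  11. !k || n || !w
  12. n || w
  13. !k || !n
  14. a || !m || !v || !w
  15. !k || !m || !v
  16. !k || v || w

k: False, a: True, m: True, n: False, v: True, w: True

Set k = False.
Set a = True.
  then (!a || !n) forces n = False.
  then (n || w) forces w = True.
  then (!a || v || !w) forces v = True.
Set m = True.
All clauses satisfied.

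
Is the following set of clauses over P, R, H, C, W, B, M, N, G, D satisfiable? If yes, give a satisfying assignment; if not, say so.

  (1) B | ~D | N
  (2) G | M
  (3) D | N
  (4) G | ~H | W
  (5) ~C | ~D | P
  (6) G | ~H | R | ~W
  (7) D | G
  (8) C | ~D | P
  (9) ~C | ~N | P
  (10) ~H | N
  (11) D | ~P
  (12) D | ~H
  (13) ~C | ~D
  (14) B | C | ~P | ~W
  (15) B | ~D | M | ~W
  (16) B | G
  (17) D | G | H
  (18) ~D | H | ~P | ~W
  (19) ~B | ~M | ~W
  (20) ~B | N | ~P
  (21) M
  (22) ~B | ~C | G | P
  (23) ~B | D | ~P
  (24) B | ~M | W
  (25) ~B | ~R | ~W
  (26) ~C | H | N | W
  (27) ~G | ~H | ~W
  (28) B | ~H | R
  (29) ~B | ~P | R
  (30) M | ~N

Unit clause (M) forces M = True.
Set P = False.
Set R = False.
Set H = False.
Set C = False.
  then (C | ~D | P) forces D = False.
  then (D | G | H) forces G = True.
  then (D | N) forces N = True.
Set W = True.
  then (~B | ~M | ~W) forces B = False.
All clauses satisfied.

P = False, R = False, H = False, C = False, W = True, B = False, M = True, N = True, G = True, D = False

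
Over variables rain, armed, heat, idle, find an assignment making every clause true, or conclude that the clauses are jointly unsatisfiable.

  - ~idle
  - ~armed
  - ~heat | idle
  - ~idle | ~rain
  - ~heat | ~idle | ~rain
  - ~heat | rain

Unit clause (~idle) forces idle = False.
Unit clause (~armed) forces armed = False.
In (~heat | idle) only ~heat is left, so heat = False.
Set rain = True.
Check each clause:
  (~idle): ~idle holds.
  (~armed): ~armed holds.
  (~heat | idle): ~heat holds.
  (~idle | ~rain): ~idle holds.
  (~heat | ~idle | ~rain): ~heat holds.
  (~heat | rain): ~heat holds.
All clauses satisfied.

rain = True; armed = False; heat = False; idle = False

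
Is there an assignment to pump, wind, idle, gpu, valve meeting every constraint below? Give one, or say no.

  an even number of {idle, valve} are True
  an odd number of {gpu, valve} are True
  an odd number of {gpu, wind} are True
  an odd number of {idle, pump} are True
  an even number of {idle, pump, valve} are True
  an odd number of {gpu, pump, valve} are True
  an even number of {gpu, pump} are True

pump: False, wind: True, idle: True, gpu: False, valve: True

{idle, valve}: 2 true → even ✓
{gpu, valve}: 1 true → odd ✓
{gpu, wind}: 1 true → odd ✓
{idle, pump}: 1 true → odd ✓
{idle, pump, valve}: 2 true → even ✓
{gpu, pump, valve}: 1 true → odd ✓
{gpu, pump}: 0 true → even ✓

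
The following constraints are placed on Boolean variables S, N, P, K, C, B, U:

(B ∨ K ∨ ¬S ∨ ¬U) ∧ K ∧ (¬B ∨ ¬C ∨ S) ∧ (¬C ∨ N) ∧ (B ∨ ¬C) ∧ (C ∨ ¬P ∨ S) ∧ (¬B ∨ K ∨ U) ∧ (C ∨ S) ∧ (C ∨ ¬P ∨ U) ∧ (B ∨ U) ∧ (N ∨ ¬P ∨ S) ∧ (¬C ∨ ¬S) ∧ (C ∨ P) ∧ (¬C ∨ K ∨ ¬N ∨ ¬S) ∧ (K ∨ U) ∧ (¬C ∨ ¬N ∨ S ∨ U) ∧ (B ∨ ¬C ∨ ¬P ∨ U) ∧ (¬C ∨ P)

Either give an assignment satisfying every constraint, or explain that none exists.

S=T, N=T, P=T, K=T, C=F, B=T, U=T

Unit clause (K) forces K = True.
Try S = False:
  (C ∨ S) forces C = True.
  (¬B ∨ ¬C ∨ S) forces B = False.
  clause (B ∨ ¬C) is falsified — backtrack.
So S = True.
  then (¬C ∨ ¬S) forces C = False.
  then (C ∨ P) forces P = True.
  then (C ∨ ¬P ∨ U) forces U = True.
Set N = True.
Set B = True.
All clauses satisfied.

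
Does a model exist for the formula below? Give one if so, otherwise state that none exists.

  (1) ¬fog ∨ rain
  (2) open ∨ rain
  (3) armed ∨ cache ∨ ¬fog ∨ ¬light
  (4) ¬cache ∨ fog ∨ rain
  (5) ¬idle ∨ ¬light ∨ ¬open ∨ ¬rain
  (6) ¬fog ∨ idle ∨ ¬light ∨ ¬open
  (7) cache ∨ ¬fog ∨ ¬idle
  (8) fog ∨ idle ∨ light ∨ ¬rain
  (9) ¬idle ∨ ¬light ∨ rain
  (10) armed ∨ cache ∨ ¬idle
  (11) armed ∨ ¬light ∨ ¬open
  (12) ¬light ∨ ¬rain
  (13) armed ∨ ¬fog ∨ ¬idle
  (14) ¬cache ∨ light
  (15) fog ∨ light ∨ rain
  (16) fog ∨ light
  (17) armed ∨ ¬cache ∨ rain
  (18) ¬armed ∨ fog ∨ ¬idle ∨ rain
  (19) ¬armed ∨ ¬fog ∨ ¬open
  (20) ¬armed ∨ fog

Set fog = True.
  then (¬fog ∨ rain) forces rain = True.
  then (¬light ∨ ¬rain) forces light = False.
  then (¬cache ∨ light) forces cache = False.
  then (cache ∨ ¬fog ∨ ¬idle) forces idle = False.
Set open = False.
Set armed = False.
All clauses satisfied.

fog: True; open: False; armed: False; light: False; idle: False; rain: True; cache: False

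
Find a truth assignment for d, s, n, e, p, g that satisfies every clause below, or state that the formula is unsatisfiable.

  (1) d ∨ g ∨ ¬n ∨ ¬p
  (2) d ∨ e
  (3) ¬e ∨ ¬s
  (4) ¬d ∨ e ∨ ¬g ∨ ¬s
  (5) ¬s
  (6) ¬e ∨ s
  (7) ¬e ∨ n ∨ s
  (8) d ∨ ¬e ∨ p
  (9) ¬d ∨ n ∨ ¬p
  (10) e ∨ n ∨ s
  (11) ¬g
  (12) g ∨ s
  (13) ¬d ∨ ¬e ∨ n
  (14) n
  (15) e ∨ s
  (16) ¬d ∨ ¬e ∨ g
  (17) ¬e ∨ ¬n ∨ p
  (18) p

Case s = True:
  Clause (¬s) is falsified — contradiction.
Case s = False:
  (¬e ∨ s) forces e = False.
  Clause (e ∨ s) is falsified — contradiction.
Both cases fail, so the formula is unsatisfiable.

Unsatisfiable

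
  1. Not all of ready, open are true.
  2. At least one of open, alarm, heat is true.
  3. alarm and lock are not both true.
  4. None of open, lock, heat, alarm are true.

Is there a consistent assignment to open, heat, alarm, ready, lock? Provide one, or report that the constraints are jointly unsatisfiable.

Case heat = True:
  Constraint (4) is violated (heat=T) — contradiction.
Case heat = False:
  (4) forces open = False.
  (2) with open=F, heat=F forces alarm = True.
  Constraint (4) is violated (alarm=T) — contradiction.
Both cases fail — unsatisfiable.

Unsatisfiable — no assignment works.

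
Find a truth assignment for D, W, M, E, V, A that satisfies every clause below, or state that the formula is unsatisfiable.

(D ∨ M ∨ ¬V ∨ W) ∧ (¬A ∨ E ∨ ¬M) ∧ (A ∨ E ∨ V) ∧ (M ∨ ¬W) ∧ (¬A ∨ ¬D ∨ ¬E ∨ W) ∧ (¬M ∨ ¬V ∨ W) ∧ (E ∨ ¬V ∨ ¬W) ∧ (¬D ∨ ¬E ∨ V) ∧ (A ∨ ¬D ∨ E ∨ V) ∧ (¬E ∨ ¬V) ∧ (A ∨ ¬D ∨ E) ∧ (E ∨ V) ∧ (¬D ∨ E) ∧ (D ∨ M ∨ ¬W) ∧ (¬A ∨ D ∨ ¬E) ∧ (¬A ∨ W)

Try D = True:
  (¬D ∨ E) forces E = True.
  (¬D ∨ ¬E ∨ V) forces V = True.
  clause (¬E ∨ ¬V) is falsified — backtrack.
So D = False.
Set W = False.
  then (¬A ∨ W) forces A = False.
Set M = True.
  then (¬M ∨ ¬V ∨ W) forces V = False.
  then (E ∨ V) forces E = True.
All clauses satisfied.

D = False, W = False, M = True, E = True, V = False, A = False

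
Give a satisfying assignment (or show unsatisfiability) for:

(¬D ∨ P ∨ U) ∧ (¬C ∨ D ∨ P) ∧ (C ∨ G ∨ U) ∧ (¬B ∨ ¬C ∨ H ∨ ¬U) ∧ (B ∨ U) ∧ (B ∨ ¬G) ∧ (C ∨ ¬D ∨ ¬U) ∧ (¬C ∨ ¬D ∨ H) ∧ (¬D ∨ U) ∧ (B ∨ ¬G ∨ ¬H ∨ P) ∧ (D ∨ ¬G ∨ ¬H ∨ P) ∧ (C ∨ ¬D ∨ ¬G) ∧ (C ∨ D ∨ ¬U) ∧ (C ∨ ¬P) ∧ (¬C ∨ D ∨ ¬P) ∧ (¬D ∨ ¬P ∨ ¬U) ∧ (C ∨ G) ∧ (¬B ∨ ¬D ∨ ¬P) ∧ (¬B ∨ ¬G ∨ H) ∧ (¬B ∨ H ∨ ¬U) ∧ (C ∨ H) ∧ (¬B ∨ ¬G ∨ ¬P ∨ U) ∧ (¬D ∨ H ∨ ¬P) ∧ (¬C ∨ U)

Set B = False.
  then (B ∨ U) forces U = True.
  then (B ∨ ¬G) forces G = False.
  then (C ∨ G) forces C = True.
Try H = False:
  (¬C ∨ ¬D ∨ H) forces D = False.
  (¬C ∨ D ∨ P) forces P = True.
  clause (¬C ∨ D ∨ ¬P) is falsified — backtrack.
So H = True.
Try D = False:
  (¬C ∨ D ∨ P) forces P = True.
  clause (¬C ∨ D ∨ ¬P) is falsified — backtrack.
So D = True.
  then (¬D ∨ ¬P ∨ ¬U) forces P = False.
All clauses satisfied.

B = False, C = True, H = True, G = False, U = True, D = True, P = False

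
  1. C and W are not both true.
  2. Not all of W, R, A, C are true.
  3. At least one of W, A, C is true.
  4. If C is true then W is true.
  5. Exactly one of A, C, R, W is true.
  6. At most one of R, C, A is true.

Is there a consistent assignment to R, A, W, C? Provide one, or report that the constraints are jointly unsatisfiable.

R: False; A: False; W: True; C: False

  (1) C=F, W=T — not both ✓
  (2) {W, R, A, C}: 1/4 true — not all ✓
  (3) {W, A, C}: 1 true — at least one ✓
  (4) C=F ⇒ W: vacuous ✓
  (5) {A, C, R, W}: 1 true — exactly one ✓
  (6) {R, C, A}: 0 true — at most one ✓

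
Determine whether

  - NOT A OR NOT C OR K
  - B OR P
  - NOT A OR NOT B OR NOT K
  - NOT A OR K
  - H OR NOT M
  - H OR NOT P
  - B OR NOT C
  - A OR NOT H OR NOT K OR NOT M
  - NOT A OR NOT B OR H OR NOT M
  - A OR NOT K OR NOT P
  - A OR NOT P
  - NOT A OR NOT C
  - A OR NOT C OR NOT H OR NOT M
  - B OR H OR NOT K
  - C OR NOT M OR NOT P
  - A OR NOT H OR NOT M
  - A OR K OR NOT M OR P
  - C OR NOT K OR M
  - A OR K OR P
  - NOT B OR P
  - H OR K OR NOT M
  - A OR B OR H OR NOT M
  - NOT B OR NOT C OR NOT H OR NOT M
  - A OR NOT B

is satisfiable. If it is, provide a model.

UNSATISFIABLE

Case P = True:
  (H OR NOT P) forces H = True.
  (A OR NOT P) forces A = True.
  (NOT A OR K) forces K = True.
  (NOT A OR NOT B OR NOT K) forces B = False.
  (B OR NOT C) forces C = False.
  (C OR NOT M OR NOT P) forces M = False.
  Clause (C OR NOT K OR M) is falsified — contradiction.
Case P = False:
  (B OR P) forces B = True.
  Clause (NOT B OR P) is falsified — contradiction.
Both cases fail, so the formula is unsatisfiable.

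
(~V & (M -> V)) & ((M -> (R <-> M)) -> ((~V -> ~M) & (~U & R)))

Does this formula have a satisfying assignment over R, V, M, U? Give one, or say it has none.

R = True, V = False, M = False, U = False

  ~V & (M -> V) = True
    ~V = True
    M -> V = True
  (M -> (R <-> M)) -> ((~V -> ~M) & (~U & R)) = True
    M -> (R <-> M) = True
      R <-> M = False
    (~V -> ~M) & (~U & R) = True
      ~V -> ~M = True
        ~V = True
        ~M = True
      ~U & R = True
        ~U = True
Both conjuncts True, so the formula holds.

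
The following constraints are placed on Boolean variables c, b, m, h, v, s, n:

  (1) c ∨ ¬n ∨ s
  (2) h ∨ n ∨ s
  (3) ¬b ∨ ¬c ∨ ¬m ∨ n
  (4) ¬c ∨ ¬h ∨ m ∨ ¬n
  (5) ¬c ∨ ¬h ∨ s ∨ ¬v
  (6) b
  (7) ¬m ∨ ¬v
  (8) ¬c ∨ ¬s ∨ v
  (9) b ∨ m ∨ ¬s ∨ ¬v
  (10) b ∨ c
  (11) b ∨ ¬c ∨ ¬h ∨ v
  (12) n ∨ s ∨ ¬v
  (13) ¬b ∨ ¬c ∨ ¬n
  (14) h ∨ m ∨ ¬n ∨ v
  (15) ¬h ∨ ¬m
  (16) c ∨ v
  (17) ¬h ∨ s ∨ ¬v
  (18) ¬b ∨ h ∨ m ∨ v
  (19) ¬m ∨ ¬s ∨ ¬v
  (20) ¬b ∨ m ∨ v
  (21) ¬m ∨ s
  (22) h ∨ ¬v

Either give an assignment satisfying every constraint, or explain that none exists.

Unit clause (b) forces b = True.
Set c = True.
  then (¬b ∨ ¬c ∨ ¬n) forces n = False.
  then (¬b ∨ ¬c ∨ ¬m ∨ n) forces m = False.
  then (¬b ∨ m ∨ v) forces v = True.
  then (h ∨ ¬v) forces h = True.
  then (¬c ∨ ¬h ∨ s ∨ ¬v) forces s = True.
All clauses satisfied.

c: True, b: True, m: False, h: True, v: True, s: True, n: False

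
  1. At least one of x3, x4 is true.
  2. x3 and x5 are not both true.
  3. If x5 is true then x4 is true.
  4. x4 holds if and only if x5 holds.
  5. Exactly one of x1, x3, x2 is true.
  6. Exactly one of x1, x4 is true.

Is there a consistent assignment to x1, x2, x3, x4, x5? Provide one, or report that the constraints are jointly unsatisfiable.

x1: False, x2: True, x3: False, x4: True, x5: True

  (1) {x3, x4}: 1 true — at least one ✓
  (2) x3=F, x5=T — not both ✓
  (3) x5=T ⇒ x4: T ✓
  (4) x4=T, x5=T — same ✓
  (5) {x1, x3, x2}: 1 true — exactly one ✓
  (6) {x1, x4}: 1 true — exactly one ✓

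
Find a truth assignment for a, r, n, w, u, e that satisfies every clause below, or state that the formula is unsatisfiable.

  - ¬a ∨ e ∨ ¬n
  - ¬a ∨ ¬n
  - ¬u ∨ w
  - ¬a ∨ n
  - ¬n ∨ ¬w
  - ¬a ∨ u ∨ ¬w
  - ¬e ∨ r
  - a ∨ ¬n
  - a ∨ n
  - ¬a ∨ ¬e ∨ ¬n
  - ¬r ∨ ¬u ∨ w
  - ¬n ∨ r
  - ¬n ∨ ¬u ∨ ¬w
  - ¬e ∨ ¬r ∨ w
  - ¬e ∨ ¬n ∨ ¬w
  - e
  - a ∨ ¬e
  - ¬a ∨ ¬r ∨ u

The formula is unsatisfiable.

Case a = True:
  (¬a ∨ ¬n) forces n = False.
  Clause (¬a ∨ n) is falsified — contradiction.
Case a = False:
  (a ∨ ¬n) forces n = False.
  Clause (a ∨ n) is falsified — contradiction.
Both cases fail, so the formula is unsatisfiable.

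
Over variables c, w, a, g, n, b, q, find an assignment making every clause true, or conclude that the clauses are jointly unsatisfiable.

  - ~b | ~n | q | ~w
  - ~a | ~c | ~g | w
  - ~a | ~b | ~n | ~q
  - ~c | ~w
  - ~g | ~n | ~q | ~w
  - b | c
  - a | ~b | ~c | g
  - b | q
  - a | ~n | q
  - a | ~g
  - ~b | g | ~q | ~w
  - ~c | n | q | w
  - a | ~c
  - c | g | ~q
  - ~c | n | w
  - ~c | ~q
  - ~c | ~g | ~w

c: False, w: False, a: True, g: True, n: True, b: True, q: False

Set c = False.
  then (b | c) forces b = True.
Set w = False.
Set a = True.
Set g = True.
Set n = True.
  then (~a | ~b | ~n | ~q) forces q = False.
All clauses satisfied.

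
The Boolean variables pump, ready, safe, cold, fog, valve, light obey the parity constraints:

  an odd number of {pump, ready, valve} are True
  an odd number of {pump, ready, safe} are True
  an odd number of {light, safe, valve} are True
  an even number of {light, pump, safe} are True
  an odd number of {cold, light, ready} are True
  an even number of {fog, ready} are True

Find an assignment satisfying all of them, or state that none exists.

pump = True, ready = False, safe = False, cold = False, fog = False, valve = False, light = True

{pump, ready, valve}: 1 true → odd ✓
{pump, ready, safe}: 1 true → odd ✓
{light, safe, valve}: 1 true → odd ✓
{light, pump, safe}: 2 true → even ✓
{cold, light, ready}: 1 true → odd ✓
{fog, ready}: 0 true → even ✓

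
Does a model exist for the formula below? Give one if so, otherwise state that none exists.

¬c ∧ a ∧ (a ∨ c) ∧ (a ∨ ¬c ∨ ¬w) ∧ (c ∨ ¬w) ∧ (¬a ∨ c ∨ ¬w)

w = False, c = False, a = True

Unit clause (¬c) forces c = False.
Unit clause (a) forces a = True.
In (c ∨ ¬w) only ¬w is left, so w = False.
Check each clause:
  (¬c): ¬c holds.
  (a): a holds.
  (a ∨ c): a holds.
  (a ∨ ¬c ∨ ¬w): a holds.
  (c ∨ ¬w): ¬w holds.
  (¬a ∨ c ∨ ¬w): ¬w holds.
All clauses satisfied.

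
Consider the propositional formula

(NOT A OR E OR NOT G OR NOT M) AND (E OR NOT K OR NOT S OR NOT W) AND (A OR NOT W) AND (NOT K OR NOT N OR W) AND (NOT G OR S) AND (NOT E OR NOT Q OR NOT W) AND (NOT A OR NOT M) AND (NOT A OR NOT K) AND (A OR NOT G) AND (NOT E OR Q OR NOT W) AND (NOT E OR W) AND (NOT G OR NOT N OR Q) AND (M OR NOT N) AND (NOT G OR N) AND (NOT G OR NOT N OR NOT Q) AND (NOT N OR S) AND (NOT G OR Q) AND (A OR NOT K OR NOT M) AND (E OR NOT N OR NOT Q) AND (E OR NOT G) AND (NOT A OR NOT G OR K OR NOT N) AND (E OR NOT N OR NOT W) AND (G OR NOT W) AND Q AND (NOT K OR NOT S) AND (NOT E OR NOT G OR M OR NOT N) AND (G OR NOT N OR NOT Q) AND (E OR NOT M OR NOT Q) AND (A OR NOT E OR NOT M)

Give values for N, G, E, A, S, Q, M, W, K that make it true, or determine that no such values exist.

N = False, G = False, E = False, A = False, S = False, Q = True, M = False, W = False, K = False

Unit clause (Q) forces Q = True.
Set N = False.
  then (NOT G OR N) forces G = False.
  then (G OR NOT W) forces W = False.
  then (NOT E OR W) forces E = False.
  then (E OR NOT M OR NOT Q) forces M = False.
Set A = False.
Set S = False.
Set K = False.
All clauses satisfied.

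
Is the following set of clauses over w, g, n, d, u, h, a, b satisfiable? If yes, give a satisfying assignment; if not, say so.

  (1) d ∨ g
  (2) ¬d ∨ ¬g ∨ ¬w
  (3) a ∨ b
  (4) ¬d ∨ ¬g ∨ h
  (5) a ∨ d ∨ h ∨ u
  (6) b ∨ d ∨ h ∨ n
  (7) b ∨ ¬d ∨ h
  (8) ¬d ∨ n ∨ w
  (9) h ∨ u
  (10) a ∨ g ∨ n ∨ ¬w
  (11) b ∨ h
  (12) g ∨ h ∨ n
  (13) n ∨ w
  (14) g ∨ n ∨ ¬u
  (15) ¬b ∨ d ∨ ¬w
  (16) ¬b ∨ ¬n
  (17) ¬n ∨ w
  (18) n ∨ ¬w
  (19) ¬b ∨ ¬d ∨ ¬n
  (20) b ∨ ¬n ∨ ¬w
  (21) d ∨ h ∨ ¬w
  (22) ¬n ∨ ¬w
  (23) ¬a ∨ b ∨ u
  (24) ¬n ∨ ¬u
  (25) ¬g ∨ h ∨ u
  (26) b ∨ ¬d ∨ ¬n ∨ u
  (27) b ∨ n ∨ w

Unsatisfiable

Case w = True:
  (n ∨ ¬w) forces n = True.
  Clause (¬n ∨ ¬w) is falsified — contradiction.
Case w = False:
  (n ∨ w) forces n = True.
  Clause (¬n ∨ w) is falsified — contradiction.
Both cases fail, so the formula is unsatisfiable.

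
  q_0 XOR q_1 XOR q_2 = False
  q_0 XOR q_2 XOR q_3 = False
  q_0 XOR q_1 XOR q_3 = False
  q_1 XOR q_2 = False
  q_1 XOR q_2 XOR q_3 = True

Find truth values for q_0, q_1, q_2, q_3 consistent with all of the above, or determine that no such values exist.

q_0=F, q_1=T, q_2=T, q_3=T

q_0 XOR q_1 XOR q_2 = F XOR T XOR T = False ✓
q_0 XOR q_2 XOR q_3 = F XOR T XOR T = False ✓
q_0 XOR q_1 XOR q_3 = F XOR T XOR T = False ✓
q_1 XOR q_2 = T XOR T = False ✓
q_1 XOR q_2 XOR q_3 = T XOR T XOR T = True ✓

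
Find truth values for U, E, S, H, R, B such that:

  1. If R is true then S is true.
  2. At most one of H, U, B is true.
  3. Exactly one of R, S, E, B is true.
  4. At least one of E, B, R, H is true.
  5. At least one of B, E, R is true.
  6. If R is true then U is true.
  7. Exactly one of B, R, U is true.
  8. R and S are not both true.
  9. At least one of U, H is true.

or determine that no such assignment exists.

U=T, E=T, S=F, H=F, R=F, B=F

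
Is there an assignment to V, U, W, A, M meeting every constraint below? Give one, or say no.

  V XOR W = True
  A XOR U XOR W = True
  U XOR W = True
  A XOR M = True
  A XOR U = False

V = False, U = False, W = True, A = False, M = True

V XOR W = F XOR T = True ✓
A XOR U XOR W = F XOR F XOR T = True ✓
U XOR W = F XOR T = True ✓
A XOR M = F XOR T = True ✓
A XOR U = F XOR F = False ✓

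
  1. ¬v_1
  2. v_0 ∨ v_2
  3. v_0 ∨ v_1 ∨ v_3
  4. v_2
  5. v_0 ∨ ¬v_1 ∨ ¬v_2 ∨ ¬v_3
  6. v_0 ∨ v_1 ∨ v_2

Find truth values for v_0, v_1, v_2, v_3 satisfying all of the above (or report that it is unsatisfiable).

Unit clause (¬v_1) forces v_1 = False.
Unit clause (v_2) forces v_2 = True.
Set v_0 = True.
Set v_3 = True.
All clauses satisfied.

v_0 = True; v_1 = False; v_2 = True; v_3 = True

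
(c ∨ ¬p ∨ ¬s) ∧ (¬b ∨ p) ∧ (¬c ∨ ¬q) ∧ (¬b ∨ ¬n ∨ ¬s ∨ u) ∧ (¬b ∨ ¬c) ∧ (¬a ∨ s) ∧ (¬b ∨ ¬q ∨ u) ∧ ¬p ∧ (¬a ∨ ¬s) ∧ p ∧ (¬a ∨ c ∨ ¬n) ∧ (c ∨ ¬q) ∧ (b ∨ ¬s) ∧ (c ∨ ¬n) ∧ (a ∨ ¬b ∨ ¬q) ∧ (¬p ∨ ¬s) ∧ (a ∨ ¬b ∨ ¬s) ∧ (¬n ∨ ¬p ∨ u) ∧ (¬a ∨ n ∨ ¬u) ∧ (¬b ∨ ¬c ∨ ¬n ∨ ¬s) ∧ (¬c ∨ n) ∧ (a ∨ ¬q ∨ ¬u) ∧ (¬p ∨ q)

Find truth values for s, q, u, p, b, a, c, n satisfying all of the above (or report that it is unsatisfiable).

Case p = True:
  Clause (¬p) is falsified — contradiction.
Case p = False:
  Clause (p) is falsified — contradiction.
Both cases fail, so the formula is unsatisfiable.

No satisfying assignment exists.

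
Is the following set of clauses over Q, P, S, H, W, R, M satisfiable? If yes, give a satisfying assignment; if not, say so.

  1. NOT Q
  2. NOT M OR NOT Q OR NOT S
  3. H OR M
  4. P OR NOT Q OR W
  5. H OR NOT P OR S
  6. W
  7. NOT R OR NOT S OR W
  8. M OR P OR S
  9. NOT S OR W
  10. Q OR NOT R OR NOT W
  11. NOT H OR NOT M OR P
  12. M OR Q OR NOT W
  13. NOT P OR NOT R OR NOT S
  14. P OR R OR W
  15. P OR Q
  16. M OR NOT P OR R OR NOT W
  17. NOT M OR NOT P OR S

Q=F, P=T, S=T, H=T, W=T, R=F, M=T

Unit clause (NOT Q) forces Q = False.
Unit clause (W) forces W = True.
In (Q OR NOT R OR NOT W) only NOT R is left, so R = False.
In (M OR Q OR NOT W) only M is left, so M = True.
In (P OR Q) only P is left, so P = True.
In (NOT M OR NOT P OR S) only S is left, so S = True.
Set H = True.
All clauses satisfied.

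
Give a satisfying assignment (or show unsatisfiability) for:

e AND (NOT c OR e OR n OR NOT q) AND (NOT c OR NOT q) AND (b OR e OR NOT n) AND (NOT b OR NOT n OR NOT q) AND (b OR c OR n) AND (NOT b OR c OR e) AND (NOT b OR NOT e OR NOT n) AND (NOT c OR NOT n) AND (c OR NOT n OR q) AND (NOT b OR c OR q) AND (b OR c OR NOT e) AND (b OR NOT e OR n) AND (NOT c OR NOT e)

Unit clause (e) forces e = True.
In (NOT c OR NOT e) only NOT c is left, so c = False.
In (b OR c OR NOT e) only b is left, so b = True.
In (NOT b OR NOT e OR NOT n) only NOT n is left, so n = False.
In (NOT b OR c OR q) only q is left, so q = True.
All clauses satisfied.

n = False; q = True; c = False; b = True; e = True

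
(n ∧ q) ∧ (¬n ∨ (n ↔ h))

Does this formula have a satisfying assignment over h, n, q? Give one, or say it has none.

h=T; n=T; q=T

  n ∧ q = True
  ¬n ∨ (n ↔ h) = True
    ¬n = False
    n ↔ h = True
Both conjuncts True, so the formula holds.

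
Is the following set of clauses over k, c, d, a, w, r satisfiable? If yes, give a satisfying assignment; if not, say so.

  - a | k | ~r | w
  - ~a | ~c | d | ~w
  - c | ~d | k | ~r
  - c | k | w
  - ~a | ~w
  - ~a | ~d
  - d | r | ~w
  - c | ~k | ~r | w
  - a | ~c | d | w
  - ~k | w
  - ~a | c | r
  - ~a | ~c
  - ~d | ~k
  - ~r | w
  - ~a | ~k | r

Set k = False.
Set c = True.
  then (~a | ~c) forces a = False.
Set d = False.
  then (a | ~c | d | w) forces w = True.
  then (d | r | ~w) forces r = True.
All clauses satisfied.

k: False; c: True; d: False; a: False; w: True; r: True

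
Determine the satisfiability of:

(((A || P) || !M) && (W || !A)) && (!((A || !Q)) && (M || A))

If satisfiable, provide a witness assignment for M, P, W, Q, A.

M: True, P: True, W: False, Q: True, A: False

  ((A || P) || !M) && (W || !A) = True
    (A || P) || !M = True
      A || P = True
      !M = False
    W || !A = True
      !A = True
  !((A || !Q)) && (M || A) = True
    !((A || !Q)) = True
      A || !Q = False
        !Q = False
    M || A = True
Both conjuncts True, so the formula holds.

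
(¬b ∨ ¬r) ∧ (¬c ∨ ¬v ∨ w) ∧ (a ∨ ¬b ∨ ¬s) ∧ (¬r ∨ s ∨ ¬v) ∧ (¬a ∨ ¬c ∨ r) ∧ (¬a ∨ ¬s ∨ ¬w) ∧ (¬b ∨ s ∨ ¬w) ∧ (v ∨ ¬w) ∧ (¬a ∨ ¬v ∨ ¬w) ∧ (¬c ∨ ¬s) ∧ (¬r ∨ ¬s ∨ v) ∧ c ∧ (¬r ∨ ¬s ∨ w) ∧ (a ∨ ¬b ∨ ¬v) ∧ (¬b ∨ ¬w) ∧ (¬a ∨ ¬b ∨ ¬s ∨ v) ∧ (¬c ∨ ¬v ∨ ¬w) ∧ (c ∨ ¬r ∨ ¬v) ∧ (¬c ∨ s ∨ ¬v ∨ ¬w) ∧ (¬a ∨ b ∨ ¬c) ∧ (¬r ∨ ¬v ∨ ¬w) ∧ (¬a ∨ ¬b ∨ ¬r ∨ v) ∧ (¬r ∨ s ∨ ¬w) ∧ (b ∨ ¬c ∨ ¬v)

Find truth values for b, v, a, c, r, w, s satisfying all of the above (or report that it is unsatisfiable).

b: False; v: False; a: False; c: True; r: True; w: False; s: False

Unit clause (c) forces c = True.
In (¬c ∨ ¬s) only ¬s is left, so s = False.
Set b = False.
  then (¬a ∨ b ∨ ¬c) forces a = False.
  then (b ∨ ¬c ∨ ¬v) forces v = False.
  then (v ∨ ¬w) forces w = False.
Set r = True.
All clauses satisfied.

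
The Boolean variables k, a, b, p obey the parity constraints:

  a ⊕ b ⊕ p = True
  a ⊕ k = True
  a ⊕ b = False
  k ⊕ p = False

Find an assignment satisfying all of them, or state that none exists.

k = True, a = False, b = False, p = True

a ⊕ b ⊕ p = F ⊕ F ⊕ T = True ✓
a ⊕ k = F ⊕ T = True ✓
a ⊕ b = F ⊕ F = False ✓
k ⊕ p = T ⊕ T = False ✓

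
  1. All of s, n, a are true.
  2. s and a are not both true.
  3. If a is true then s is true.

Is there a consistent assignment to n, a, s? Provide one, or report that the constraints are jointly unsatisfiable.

Case a = True:
  (1) forces s = True.
  Constraint (2) is violated (s=T, a=T) — contradiction.
Case a = False:
  Constraint (1) is violated (a=F) — contradiction.
Both cases fail — unsatisfiable.

The formula is unsatisfiable.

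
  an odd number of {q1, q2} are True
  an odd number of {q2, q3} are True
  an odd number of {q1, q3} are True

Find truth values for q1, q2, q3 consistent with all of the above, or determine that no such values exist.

UNSATISFIABLE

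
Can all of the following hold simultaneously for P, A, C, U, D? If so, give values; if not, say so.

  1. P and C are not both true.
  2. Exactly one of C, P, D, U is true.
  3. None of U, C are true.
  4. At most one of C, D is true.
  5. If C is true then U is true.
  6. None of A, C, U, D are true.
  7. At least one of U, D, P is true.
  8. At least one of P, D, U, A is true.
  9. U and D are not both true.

P: True; A: False; C: False; U: False; D: False

  (1) P=T, C=F — not both ✓
  (2) {C, P, D, U}: 1 true — exactly one ✓
  (3) {U, C}: 0 true — none ✓
  (4) {C, D}: 0 true — at most one ✓
  (5) C=F ⇒ U: vacuous ✓
  (6) {A, C, U, D}: 0 true — none ✓
  (7) {U, D, P}: 1 true — at least one ✓
  (8) {P, D, U, A}: 1 true — at least one ✓
  (9) U=F, D=F — not both ✓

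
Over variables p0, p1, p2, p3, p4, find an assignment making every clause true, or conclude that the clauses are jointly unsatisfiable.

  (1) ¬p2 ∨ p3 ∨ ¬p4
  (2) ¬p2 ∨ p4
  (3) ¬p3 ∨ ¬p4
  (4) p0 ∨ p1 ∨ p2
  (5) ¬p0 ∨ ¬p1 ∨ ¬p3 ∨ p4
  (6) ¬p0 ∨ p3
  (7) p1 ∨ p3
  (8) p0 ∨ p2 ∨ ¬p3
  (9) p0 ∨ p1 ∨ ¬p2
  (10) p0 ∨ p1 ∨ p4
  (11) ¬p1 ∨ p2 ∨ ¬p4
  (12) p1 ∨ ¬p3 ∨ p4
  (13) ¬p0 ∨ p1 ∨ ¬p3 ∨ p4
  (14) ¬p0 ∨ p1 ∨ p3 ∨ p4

p0: False, p1: True, p2: False, p3: False, p4: False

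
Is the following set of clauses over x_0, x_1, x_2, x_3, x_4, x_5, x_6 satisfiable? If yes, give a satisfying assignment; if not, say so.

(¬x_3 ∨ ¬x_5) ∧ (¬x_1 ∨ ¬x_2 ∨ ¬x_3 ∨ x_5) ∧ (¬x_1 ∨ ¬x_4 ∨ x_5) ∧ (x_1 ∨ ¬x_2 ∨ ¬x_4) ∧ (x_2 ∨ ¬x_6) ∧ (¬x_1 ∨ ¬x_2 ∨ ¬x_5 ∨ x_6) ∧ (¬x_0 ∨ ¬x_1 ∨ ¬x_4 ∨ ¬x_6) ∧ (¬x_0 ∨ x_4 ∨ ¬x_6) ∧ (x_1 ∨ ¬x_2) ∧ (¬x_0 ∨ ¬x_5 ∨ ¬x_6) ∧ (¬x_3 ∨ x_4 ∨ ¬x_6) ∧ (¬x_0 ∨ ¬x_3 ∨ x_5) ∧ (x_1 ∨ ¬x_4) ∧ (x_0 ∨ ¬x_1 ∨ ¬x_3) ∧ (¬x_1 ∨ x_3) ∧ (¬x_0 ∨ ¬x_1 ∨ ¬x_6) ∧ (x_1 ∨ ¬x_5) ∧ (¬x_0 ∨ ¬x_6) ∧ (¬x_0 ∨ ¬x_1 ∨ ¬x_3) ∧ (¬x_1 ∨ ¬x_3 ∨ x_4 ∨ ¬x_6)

x_0 = False; x_1 = False; x_2 = False; x_3 = False; x_4 = False; x_5 = False; x_6 = False

Set x_0 = False.
Try x_1 = True:
  (x_0 ∨ ¬x_1 ∨ ¬x_3) forces x_3 = False.
  clause (¬x_1 ∨ x_3) is falsified — backtrack.
So x_1 = False.
  then (x_1 ∨ ¬x_2) forces x_2 = False.
  then (x_1 ∨ ¬x_4) forces x_4 = False.
  then (x_1 ∨ ¬x_5) forces x_5 = False.
  then (x_2 ∨ ¬x_6) forces x_6 = False.
Set x_3 = False.
All clauses satisfied.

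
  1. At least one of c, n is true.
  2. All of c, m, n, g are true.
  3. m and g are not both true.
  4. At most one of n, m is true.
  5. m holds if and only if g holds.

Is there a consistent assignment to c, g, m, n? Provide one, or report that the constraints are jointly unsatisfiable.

Case c = True:
  (2) forces m = True.
  (2) forces n = True.
  Constraint (4) is violated (n=T, m=T) — contradiction.
Case c = False:
  Constraint (2) is violated (c=F) — contradiction.
Both cases fail — unsatisfiable.

The formula is unsatisfiable.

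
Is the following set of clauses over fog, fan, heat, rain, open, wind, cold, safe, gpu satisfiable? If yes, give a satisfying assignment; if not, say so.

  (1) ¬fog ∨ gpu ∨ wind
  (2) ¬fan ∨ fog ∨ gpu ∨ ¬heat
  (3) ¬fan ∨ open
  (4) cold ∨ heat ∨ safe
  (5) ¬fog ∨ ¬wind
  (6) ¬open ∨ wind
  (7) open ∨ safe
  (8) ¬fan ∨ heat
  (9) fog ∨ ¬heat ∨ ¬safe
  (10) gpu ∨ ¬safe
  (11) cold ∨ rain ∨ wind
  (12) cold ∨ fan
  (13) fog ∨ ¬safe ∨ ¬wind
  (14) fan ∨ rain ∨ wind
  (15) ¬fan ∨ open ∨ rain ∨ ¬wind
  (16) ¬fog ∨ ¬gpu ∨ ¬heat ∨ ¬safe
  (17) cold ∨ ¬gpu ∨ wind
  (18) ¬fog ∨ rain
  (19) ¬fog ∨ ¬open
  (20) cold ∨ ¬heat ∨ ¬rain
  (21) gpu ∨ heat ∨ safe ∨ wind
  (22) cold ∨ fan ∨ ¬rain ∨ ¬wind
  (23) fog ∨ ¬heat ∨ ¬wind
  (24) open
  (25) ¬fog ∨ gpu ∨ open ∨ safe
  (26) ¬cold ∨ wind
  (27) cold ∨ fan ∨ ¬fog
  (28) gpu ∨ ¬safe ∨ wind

fog = False, fan = False, heat = False, rain = False, open = True, wind = True, cold = True, safe = False, gpu = True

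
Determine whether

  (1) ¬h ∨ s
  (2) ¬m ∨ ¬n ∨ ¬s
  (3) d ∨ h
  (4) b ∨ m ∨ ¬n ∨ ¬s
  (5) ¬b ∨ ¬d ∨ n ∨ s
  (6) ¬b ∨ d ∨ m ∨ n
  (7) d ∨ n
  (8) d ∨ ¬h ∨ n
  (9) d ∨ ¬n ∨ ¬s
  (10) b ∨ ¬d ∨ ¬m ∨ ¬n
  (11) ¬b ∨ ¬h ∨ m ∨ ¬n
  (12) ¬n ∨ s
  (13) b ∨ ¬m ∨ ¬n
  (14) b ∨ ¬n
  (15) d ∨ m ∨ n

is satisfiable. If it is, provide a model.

Set n = False.
  then (d ∨ n) forces d = True.
Set b = True.
  then (¬b ∨ ¬d ∨ n ∨ s) forces s = True.
Set h = False.
Set m = False.
All clauses satisfied.

n=F, b=T, s=T, h=F, m=F, d=T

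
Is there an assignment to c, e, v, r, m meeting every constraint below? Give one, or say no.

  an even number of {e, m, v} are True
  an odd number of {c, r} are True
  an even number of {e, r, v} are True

c = True, e = True, v = True, r = False, m = False

{e, m, v}: 2 true → even ✓
{c, r}: 1 true → odd ✓
{e, r, v}: 2 true → even ✓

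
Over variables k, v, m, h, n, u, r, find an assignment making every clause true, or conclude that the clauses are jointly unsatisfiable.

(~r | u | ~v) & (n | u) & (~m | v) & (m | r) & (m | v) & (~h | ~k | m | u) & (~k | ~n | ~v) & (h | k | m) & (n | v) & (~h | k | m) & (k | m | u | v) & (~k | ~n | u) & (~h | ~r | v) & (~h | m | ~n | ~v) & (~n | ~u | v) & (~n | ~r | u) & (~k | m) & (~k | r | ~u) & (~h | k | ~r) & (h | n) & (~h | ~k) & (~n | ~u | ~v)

k = False, v = True, m = True, h = True, n = False, u = True, r = False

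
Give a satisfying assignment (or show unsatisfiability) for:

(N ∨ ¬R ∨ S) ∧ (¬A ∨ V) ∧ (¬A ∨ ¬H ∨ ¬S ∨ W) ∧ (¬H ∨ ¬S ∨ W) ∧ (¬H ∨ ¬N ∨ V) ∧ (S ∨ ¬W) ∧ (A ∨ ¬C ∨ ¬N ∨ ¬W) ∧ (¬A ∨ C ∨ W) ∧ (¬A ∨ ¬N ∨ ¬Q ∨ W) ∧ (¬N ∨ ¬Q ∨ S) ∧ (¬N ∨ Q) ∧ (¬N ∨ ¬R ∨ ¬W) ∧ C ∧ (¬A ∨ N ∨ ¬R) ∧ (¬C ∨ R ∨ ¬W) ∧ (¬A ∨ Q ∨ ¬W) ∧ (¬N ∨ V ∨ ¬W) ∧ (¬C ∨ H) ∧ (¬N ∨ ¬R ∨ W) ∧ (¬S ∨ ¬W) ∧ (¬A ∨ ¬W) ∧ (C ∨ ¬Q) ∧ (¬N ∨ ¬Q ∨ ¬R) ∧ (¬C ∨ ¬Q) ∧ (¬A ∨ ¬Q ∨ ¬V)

Unit clause (C) forces C = True.
In (¬C ∨ H) only H is left, so H = True.
In (¬C ∨ ¬Q) only ¬Q is left, so Q = False.
In (¬N ∨ Q) only ¬N is left, so N = False.
Set W = False.
  then (¬H ∨ ¬S ∨ W) forces S = False.
  then (N ∨ ¬R ∨ S) forces R = False.
Set V = True.
Set A = False.
All clauses satisfied.

W = False; V = True; H = True; R = False; A = False; C = True; S = False; N = False; Q = False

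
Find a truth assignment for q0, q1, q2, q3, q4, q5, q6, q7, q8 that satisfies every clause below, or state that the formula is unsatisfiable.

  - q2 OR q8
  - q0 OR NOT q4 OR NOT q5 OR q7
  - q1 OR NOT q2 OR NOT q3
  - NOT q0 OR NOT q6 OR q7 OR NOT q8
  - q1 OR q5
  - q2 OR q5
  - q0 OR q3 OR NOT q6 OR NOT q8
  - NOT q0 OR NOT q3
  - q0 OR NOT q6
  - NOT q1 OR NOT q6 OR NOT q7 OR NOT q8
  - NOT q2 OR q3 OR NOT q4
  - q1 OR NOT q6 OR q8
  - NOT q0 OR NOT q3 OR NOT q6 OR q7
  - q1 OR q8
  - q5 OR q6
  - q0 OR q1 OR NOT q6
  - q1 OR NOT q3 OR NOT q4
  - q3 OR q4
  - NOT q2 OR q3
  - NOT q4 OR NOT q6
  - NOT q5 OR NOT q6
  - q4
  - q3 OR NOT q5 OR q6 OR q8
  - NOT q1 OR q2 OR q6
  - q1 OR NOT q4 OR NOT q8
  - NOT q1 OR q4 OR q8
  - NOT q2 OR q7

q0 = False, q1 = True, q2 = True, q3 = True, q4 = True, q5 = True, q6 = False, q7 = True, q8 = False

Unit clause (q4) forces q4 = True.
In (NOT q4 OR NOT q6) only NOT q6 is left, so q6 = False.
In (q5 OR q6) only q5 is left, so q5 = True.
Try q0 = True:
  (NOT q0 OR NOT q3) forces q3 = False.
  (NOT q2 OR q3 OR NOT q4) forces q2 = False.
  (q2 OR q8) forces q8 = True.
  (NOT q1 OR q2 OR q6) forces q1 = False.
  clause (q1 OR NOT q4 OR NOT q8) is falsified — backtrack.
So q0 = False.
  then (q0 OR NOT q4 OR NOT q5 OR q7) forces q7 = True.
Set q1 = True.
  then (NOT q1 OR q2 OR q6) forces q2 = True.
  then (NOT q2 OR q3 OR NOT q4) forces q3 = True.
Set q8 = False.
All clauses satisfied.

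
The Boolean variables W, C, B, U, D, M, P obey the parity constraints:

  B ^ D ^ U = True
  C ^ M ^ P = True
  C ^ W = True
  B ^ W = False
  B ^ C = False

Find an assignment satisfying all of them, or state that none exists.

Adding constraints 3, 4, 5 mod 2: every variable appears an even number of times on the left, so the left side is 0.
But the right sides sum to 1 (mod 2). 0 ≠ 1 — the system is inconsistent.

UNSATISFIABLE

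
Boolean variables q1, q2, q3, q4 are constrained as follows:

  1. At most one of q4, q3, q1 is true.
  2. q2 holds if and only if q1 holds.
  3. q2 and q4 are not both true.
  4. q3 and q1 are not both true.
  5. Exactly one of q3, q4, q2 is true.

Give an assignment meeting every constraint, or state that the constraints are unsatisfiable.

q1 = False, q2 = False, q3 = True, q4 = False

  (1) {q4, q3, q1}: 1 true — at most one ✓
  (2) q2=F, q1=F — same ✓
  (3) q2=F, q4=F — not both ✓
  (4) q3=T, q1=F — not both ✓
  (5) {q3, q4, q2}: 1 true — exactly one ✓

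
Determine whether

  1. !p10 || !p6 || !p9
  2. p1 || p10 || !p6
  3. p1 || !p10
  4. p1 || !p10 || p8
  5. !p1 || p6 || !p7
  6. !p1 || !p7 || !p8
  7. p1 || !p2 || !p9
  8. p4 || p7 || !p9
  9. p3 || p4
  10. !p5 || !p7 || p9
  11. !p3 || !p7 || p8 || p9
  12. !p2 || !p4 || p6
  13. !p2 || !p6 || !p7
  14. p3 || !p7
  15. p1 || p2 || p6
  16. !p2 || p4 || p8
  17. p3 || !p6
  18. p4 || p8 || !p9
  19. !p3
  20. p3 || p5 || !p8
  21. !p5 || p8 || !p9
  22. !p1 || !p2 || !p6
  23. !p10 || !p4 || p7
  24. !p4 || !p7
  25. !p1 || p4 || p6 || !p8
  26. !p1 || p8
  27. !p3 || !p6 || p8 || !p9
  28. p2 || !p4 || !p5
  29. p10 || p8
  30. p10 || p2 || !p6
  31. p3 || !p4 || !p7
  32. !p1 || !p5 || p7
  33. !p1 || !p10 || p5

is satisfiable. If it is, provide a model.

Case p3 = True:
  Clause (!p3) is falsified — contradiction.
Case p3 = False:
  (p3 || p4) forces p4 = True.
  (p3 || !p7) forces p7 = False.
  (p3 || !p6) forces p6 = False.
  (!p2 || !p4 || p6) forces p2 = False.
  (p1 || p2 || p6) forces p1 = True.
  (!p10 || !p4 || p7) forces p10 = False.
  (!p1 || p8) forces p8 = True.
  (p3 || p5 || !p8) forces p5 = True.
  Clause (p2 || !p4 || !p5) is falsified — contradiction.
Both cases fail, so the formula is unsatisfiable.

The formula is unsatisfiable.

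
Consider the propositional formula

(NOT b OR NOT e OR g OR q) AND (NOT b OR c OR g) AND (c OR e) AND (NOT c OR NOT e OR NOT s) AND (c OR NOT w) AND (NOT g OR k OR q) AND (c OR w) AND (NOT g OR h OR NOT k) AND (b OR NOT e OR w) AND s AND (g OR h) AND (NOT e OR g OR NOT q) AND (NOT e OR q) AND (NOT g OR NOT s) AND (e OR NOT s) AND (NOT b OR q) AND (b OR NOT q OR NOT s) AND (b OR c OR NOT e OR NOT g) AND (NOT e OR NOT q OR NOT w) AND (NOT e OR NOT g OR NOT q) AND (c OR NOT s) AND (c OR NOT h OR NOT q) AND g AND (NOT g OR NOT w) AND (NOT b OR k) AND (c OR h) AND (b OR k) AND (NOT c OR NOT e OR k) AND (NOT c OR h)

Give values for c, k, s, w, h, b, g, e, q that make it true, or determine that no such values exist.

Unsatisfiable

Case s = True:
  (NOT g OR NOT s) forces g = False.
  Clause (g) is falsified — contradiction.
Case s = False:
  Clause (s) is falsified — contradiction.
Both cases fail, so the formula is unsatisfiable.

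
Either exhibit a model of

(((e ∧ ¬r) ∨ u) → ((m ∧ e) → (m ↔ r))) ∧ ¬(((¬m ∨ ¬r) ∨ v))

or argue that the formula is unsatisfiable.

v = False; u = False; e = True; m = True; r = True

  ((e ∧ ¬r) ∨ u) → ((m ∧ e) → (m ↔ r)) = True
    (e ∧ ¬r) ∨ u = False
      e ∧ ¬r = False
        ¬r = False
    (m ∧ e) → (m ↔ r) = True
      m ∧ e = True
      m ↔ r = True
  ¬(((¬m ∨ ¬r) ∨ v)) = True
    (¬m ∨ ¬r) ∨ v = False
      ¬m ∨ ¬r = False
        ¬m = False
        ¬r = False
Both conjuncts True, so the formula holds.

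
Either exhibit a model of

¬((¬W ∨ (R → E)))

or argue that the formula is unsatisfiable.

E=F; R=T; W=T

  ¬((¬W ∨ (R → E))) = True
    ¬W ∨ (R → E) = False
      ¬W = False
      R → E = False
The formula evaluates to True.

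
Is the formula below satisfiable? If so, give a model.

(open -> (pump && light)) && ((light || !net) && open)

pump=T, net=F, light=T, open=T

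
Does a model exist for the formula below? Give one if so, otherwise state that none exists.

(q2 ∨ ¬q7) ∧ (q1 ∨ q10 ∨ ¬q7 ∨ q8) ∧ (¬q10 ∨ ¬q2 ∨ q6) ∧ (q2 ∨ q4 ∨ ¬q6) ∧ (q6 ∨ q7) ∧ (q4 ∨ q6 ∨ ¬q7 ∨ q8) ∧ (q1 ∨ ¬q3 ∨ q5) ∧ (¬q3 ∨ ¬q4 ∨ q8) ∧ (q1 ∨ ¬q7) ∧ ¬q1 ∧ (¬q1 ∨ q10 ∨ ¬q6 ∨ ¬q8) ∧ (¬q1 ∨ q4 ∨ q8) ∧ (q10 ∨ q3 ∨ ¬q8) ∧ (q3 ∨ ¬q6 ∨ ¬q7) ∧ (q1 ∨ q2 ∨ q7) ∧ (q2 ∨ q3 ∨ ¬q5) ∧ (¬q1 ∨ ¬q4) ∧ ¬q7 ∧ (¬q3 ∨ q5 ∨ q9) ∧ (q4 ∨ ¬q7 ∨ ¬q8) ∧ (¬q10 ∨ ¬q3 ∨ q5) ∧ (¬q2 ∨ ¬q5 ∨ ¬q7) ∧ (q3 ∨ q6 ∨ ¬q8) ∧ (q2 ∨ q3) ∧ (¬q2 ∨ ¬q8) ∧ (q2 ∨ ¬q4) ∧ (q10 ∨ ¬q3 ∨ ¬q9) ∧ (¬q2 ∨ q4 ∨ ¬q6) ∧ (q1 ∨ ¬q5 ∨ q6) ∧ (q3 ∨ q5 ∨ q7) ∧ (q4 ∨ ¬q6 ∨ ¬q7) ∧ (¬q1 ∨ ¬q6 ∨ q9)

q1 = False, q2 = True, q3 = False, q4 = True, q5 = True, q6 = True, q7 = False, q8 = False, q9 = True, q10 = True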